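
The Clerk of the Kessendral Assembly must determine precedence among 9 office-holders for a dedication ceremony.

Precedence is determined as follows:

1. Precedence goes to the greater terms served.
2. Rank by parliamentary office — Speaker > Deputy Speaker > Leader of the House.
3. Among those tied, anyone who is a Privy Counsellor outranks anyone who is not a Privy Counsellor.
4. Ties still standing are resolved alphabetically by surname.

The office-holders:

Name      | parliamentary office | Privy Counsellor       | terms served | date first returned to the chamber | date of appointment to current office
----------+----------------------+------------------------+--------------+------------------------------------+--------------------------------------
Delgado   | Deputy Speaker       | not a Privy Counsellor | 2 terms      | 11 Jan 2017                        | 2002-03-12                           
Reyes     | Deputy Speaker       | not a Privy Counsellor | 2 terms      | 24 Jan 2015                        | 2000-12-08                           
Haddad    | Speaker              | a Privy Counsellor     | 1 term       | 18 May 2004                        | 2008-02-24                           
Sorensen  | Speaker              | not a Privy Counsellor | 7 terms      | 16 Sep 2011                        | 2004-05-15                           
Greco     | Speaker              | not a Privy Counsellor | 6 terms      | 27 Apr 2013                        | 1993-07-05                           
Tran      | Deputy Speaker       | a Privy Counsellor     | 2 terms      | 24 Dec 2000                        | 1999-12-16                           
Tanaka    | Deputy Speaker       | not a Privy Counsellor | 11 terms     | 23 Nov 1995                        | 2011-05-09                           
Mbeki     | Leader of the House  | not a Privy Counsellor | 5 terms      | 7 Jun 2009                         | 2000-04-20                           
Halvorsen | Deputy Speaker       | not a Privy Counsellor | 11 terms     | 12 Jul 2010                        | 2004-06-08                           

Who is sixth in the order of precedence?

Tran

By terms served (higher first): Halvorsen and Tanaka (both 11 terms); then Sorensen (7 terms); then Greco (6 terms); then Mbeki (5 terms); then Tran, Delgado and Reyes (each 2 terms); then Haddad (1 term).
Halvorsen and Tanaka are each Deputy Speaker, so the next rule applies.
Halvorsen and Tanaka are each not a Privy Counsellor, so the next rule applies.
Among Halvorsen and Tanaka, alphabetically by surname: Halvorsen before Tanaka.
Tran, Delgado and Reyes are each Deputy Speaker, so the next rule applies.
Among Tran, Delgado and Reyes, a Privy Counsellor before not a Privy Counsellor: Tran (a Privy Counsellor) before Delgado and Reyes (not a Privy Counsellor).
Among Delgado and Reyes, alphabetically by surname: Delgado before Reyes.
Order: Halvorsen, Tanaka, Sorensen, Greco, Mbeki, Tran, Delgado, Reyes, Haddad.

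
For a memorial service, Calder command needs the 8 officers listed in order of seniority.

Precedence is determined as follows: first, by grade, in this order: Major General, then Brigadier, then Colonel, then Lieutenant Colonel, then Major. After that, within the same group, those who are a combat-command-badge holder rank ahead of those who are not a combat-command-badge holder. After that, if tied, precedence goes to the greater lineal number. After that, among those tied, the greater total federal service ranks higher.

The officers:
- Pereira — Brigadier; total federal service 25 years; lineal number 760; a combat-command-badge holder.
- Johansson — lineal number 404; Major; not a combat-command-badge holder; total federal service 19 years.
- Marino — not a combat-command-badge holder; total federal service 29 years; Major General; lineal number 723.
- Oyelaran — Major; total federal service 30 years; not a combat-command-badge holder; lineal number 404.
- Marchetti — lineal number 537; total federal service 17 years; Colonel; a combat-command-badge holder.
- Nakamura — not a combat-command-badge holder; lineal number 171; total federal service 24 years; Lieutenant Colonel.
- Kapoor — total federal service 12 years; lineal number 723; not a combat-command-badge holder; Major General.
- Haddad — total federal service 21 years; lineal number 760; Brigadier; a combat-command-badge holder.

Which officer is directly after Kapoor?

By grade: Marino and Kapoor (Major General); then Pereira and Haddad (Brigadier); then Marchetti (Colonel); then Nakamura (Lieutenant Colonel); then Oyelaran and Johansson (Major).
Marino and Kapoor are each not a combat-command-badge holder, so the next rule applies.
Marino and Kapoor both have lineal number 723, so the next rule applies.
Among Marino and Kapoor, by total federal service (higher first): Marino (29 years) before Kapoor (12 years).
Pereira and Haddad are each a combat-command-badge holder, so the next rule applies.
Pereira and Haddad both have lineal number 760, so the next rule applies.
Among Pereira and Haddad, by total federal service (higher first): Pereira (25 years) before Haddad (21 years).
Oyelaran and Johansson are each not a combat-command-badge holder, so the next rule applies.
Oyelaran and Johansson both have lineal number 404, so the next rule applies.
Among Oyelaran and Johansson, by total federal service (higher first): Oyelaran (30 years) before Johansson (19 years).
Order: Marino, Kapoor, Pereira, Haddad, Marchetti, Nakamura, Oyelaran, Johansson.

Pereira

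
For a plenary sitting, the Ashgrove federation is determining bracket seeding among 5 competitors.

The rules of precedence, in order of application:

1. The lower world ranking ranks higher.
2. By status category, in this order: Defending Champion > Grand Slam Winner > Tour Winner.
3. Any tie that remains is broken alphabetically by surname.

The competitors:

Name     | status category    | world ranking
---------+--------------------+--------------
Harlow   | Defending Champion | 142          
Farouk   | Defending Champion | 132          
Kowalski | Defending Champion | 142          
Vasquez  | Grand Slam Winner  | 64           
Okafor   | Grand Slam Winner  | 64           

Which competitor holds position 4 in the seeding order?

By world ranking (lower first): Okafor and Vasquez (both 64); then Farouk (132); then Harlow and Kowalski (both 142).
Okafor and Vasquez are each Grand Slam Winner, so the next rule applies.
Among Okafor and Vasquez, alphabetically by surname: Okafor before Vasquez.
Harlow and Kowalski are each Defending Champion, so the next rule applies.
Among Harlow and Kowalski, alphabetically by surname: Harlow before Kowalski.
Order: Okafor, Vasquez, Farouk, Harlow, Kowalski.

Harlow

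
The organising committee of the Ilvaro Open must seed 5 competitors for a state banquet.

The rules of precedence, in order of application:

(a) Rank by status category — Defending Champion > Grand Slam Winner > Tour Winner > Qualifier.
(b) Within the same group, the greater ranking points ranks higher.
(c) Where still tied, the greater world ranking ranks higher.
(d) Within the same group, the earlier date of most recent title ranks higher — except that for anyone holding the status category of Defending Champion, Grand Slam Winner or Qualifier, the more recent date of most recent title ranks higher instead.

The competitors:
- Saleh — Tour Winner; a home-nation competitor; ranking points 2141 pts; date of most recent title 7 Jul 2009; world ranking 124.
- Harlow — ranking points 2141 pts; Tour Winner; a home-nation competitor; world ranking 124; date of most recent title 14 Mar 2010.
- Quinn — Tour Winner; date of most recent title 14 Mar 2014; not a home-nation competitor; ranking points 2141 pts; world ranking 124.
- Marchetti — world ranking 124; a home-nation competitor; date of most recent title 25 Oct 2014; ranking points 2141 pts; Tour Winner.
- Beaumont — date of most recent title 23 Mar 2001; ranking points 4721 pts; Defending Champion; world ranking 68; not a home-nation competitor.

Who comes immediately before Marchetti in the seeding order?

By status category: Beaumont (Defending Champion); then Saleh, Harlow, Quinn and Marchetti (Tour Winner).
Saleh, Harlow, Quinn and Marchetti all have ranking points 2141 pts, so the next rule applies.
Saleh, Harlow, Quinn and Marchetti all have world ranking 124, so the next rule applies.
Among Saleh, Harlow, Quinn and Marchetti, by date of most recent title (earlier first): Saleh (7 Jul 2009) before Harlow (14 Mar 2010) before Quinn (14 Mar 2014) before Marchetti (25 Oct 2014).
Order: Beaumont, Saleh, Harlow, Quinn, Marchetti.

Quinn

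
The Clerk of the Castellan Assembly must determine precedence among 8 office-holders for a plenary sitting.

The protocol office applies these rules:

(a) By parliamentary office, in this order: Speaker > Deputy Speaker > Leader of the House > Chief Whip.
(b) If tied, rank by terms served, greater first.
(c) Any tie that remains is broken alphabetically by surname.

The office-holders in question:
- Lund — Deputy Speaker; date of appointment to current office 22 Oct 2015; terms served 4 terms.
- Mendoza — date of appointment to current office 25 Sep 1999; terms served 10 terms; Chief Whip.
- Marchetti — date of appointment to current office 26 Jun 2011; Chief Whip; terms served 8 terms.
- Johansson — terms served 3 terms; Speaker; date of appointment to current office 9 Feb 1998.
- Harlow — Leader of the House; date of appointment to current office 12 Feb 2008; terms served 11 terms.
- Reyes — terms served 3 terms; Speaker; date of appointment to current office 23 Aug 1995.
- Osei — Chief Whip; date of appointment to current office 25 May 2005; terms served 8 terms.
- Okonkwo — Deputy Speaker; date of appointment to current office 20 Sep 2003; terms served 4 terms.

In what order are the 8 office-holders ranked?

By parliamentary office: Johansson and Reyes (Speaker); then Lund and Okonkwo (Deputy Speaker); then Harlow (Leader of the House); then Mendoza, Marchetti and Osei (Chief Whip).
Johansson and Reyes both have terms served 3 terms, so the next rule applies.
Among Johansson and Reyes, alphabetically by surname: Johansson before Reyes.
Lund and Okonkwo both have terms served 4 terms, so the next rule applies.
Among Lund and Okonkwo, alphabetically by surname: Lund before Okonkwo.
Among Mendoza, Marchetti and Osei, by terms served (higher first): Mendoza (10 terms) before Marchetti and Osei (8 terms).
Among Marchetti and Osei, alphabetically by surname: Marchetti before Osei.
Full order: Johansson, Reyes, Lund, Okonkwo, Harlow, Mendoza, Marchetti, Osei.

Johansson, Reyes, Lund, Okonkwo, Harlow, Mendoza, Marchetti, Osei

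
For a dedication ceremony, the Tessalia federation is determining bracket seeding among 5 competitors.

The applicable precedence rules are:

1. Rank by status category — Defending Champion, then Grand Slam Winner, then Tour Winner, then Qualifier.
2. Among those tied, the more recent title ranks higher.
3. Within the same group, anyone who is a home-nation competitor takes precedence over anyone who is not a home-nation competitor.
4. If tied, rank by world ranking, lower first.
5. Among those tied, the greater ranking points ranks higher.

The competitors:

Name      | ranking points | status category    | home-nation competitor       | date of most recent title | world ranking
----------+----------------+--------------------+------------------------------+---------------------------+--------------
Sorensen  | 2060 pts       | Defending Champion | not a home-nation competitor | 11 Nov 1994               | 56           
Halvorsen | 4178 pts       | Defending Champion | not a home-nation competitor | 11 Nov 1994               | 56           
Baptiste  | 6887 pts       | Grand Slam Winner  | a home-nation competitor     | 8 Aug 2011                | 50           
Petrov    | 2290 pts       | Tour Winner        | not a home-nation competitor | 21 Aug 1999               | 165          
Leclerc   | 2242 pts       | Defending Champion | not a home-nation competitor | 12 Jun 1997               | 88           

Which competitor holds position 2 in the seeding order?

Halvorsen

By status category: Leclerc, Halvorsen and Sorensen (Defending Champion); then Baptiste (Grand Slam Winner); then Petrov (Tour Winner).
Among Leclerc, Halvorsen and Sorensen, by date of most recent title (later first): Leclerc (12 Jun 1997) before Halvorsen and Sorensen (11 Nov 1994).
Halvorsen and Sorensen are each not a home-nation competitor, so the next rule applies.
Halvorsen and Sorensen both have world ranking 56, so the next rule applies.
Among Halvorsen and Sorensen, by ranking points (higher first): Halvorsen (4178 pts) before Sorensen (2060 pts).
Order: Leclerc, Halvorsen, Sorensen, Baptiste, Petrov.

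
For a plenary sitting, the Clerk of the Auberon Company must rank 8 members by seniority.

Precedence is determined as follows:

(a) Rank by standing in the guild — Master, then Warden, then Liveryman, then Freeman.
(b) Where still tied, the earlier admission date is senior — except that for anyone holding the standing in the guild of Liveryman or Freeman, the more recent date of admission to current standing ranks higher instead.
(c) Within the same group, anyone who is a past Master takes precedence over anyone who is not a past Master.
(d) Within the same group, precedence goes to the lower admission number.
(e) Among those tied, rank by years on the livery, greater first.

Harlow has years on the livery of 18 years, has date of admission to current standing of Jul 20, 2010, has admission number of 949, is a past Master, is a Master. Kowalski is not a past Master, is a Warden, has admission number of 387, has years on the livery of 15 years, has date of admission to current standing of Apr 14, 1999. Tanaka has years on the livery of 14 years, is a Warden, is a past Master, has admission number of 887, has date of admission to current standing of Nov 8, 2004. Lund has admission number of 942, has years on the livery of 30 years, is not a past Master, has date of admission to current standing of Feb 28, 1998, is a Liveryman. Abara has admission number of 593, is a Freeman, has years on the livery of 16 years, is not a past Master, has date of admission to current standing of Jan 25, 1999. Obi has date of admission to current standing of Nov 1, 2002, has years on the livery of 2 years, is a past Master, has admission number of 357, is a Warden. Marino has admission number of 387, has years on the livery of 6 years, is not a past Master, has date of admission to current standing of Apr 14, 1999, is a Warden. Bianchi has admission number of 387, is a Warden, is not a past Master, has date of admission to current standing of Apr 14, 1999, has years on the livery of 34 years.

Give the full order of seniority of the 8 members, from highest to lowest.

Harlow, Bianchi, Kowalski, Marino, Obi, Tanaka, Lund, Abara

By standing in the guild: Harlow (Master); then Bianchi, Kowalski, Marino, Obi and Tanaka (Warden); then Lund (Liveryman); then Abara (Freeman).
Among Bianchi, Kowalski, Marino, Obi and Tanaka, by date of admission to current standing (earlier first): Bianchi, Kowalski and Marino (Apr 14, 1999) before Obi (Nov 1, 2002) before Tanaka (Nov 8, 2004).
Bianchi, Kowalski and Marino are each not a past Master, so the next rule applies.
Bianchi, Kowalski and Marino all have admission number 387, so the next rule applies.
Among Bianchi, Kowalski and Marino, by years on the livery (higher first): Bianchi (34 years) before Kowalski (15 years) before Marino (6 years).
Full order: Harlow, Bianchi, Kowalski, Marino, Obi, Tanaka, Lund, Abara.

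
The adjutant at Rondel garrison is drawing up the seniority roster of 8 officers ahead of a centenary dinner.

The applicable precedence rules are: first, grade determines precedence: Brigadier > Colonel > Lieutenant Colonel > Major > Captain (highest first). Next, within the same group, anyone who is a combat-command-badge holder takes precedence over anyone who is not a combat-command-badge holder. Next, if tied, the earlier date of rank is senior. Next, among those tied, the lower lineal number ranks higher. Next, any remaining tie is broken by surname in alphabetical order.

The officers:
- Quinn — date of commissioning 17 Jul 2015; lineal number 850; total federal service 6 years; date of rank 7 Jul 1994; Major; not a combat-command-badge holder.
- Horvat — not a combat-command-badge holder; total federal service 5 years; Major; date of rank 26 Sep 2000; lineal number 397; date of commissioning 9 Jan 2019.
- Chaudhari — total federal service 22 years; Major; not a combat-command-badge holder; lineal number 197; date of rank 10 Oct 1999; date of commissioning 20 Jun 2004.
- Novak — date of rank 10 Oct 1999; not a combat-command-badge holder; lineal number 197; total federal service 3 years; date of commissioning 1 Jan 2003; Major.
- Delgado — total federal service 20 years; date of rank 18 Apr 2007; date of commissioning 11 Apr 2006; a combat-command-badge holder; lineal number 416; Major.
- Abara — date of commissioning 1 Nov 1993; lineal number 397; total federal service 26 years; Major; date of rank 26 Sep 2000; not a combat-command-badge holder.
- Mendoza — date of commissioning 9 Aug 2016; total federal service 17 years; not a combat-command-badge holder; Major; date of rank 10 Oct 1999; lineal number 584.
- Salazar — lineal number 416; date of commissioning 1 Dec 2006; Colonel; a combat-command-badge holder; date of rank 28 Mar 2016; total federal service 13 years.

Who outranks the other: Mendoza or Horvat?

Mendoza

By grade: Salazar (Colonel); then Delgado, Quinn, Chaudhari, Novak, Mendoza, Abara and Horvat (Major).
Among Delgado, Quinn, Chaudhari, Novak, Mendoza, Abara and Horvat, a combat-command-badge holder before not a combat-command-badge holder: Delgado (a combat-command-badge holder) before Quinn, Chaudhari, Novak, Mendoza, Abara and Horvat (not a combat-command-badge holder).
Among Quinn, Chaudhari, Novak, Mendoza, Abara and Horvat, by date of rank (earlier first): Quinn (7 Jul 1994) before Chaudhari, Novak and Mendoza (10 Oct 1999) before Abara and Horvat (26 Sep 2000).
Among Chaudhari, Novak and Mendoza, by lineal number (lower first): Chaudhari and Novak (197) before Mendoza (584).
Among Chaudhari and Novak, alphabetically by surname: Chaudhari before Novak.
Abara and Horvat both have lineal number 397, so the next rule applies.
Among Abara and Horvat, alphabetically by surname: Abara before Horvat.
So Mendoza takes precedence.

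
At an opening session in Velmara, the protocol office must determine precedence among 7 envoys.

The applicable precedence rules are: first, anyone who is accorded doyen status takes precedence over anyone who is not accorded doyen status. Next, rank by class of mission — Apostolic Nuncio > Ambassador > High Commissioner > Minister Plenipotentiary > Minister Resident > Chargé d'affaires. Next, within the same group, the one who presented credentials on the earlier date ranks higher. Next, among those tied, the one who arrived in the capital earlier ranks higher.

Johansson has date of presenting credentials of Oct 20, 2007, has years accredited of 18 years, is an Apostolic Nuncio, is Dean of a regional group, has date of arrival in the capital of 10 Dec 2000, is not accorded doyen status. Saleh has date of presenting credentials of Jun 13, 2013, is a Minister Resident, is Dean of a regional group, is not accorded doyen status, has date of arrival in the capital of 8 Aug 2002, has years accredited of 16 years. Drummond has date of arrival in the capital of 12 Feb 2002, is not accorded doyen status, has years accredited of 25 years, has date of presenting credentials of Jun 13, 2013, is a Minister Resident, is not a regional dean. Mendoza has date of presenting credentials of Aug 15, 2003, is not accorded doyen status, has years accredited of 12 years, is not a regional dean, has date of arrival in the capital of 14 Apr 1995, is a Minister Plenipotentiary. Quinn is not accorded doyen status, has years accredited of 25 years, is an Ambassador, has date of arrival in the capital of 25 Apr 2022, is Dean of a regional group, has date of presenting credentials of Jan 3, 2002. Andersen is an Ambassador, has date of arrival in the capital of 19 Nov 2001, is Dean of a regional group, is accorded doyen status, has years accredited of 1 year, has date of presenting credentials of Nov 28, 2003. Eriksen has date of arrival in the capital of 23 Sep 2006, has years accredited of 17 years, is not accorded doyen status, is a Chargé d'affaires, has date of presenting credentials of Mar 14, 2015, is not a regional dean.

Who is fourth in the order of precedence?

Mendoza

By the first rule: Andersen (accorded doyen status); then Johansson, Quinn, Mendoza, Drummond, Saleh and Eriksen (each not accorded doyen status).
Among Johansson, Quinn, Mendoza, Drummond, Saleh and Eriksen, by class of mission: Johansson (Apostolic Nuncio) before Quinn (Ambassador) before Mendoza (Minister Plenipotentiary) before Drummond and Saleh (Minister Resident) before Eriksen (Chargé d'affaires).
Drummond and Saleh both have date of presenting credentials Jun 13, 2013, so the next rule applies.
Among Drummond and Saleh, by date of arrival in the capital (earlier first): Drummond (12 Feb 2002) before Saleh (8 Aug 2002).
Order: Andersen, Johansson, Quinn, Mendoza, Drummond, Saleh, Eriksen.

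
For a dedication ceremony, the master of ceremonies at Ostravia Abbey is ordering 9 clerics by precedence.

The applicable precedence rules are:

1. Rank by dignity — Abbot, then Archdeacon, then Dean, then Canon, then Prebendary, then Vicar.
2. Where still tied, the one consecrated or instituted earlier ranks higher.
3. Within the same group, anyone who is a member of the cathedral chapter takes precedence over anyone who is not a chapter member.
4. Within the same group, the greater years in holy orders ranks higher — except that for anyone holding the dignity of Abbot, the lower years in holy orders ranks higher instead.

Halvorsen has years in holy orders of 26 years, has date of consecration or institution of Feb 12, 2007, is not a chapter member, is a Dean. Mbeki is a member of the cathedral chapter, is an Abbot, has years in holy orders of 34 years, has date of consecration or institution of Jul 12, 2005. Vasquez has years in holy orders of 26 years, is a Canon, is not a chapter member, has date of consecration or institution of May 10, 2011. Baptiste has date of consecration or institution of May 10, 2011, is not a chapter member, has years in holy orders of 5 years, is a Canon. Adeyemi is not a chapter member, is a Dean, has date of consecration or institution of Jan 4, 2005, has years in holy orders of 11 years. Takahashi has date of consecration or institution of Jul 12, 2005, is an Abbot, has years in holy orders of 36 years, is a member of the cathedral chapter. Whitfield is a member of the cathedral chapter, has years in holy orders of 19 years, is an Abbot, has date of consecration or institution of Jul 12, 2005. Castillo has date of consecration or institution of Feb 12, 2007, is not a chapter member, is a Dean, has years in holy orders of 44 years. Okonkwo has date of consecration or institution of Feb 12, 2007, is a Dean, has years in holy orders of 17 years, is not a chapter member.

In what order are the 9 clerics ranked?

By dignity: Whitfield, Mbeki and Takahashi (Abbot); then Adeyemi, Castillo, Halvorsen and Okonkwo (Dean); then Vasquez and Baptiste (Canon).
Whitfield, Mbeki and Takahashi all have date of consecration or institution Jul 12, 2005, so the next rule applies.
Whitfield, Mbeki and Takahashi are each a member of the cathedral chapter, so the next rule applies.
Among Whitfield, Mbeki and Takahashi, by years in holy orders (lower first) (reversed rule for this group): Whitfield (19 years) before Mbeki (34 years) before Takahashi (36 years).
Among Adeyemi, Castillo, Halvorsen and Okonkwo, by date of consecration or institution (earlier first): Adeyemi (Jan 4, 2005) before Castillo, Halvorsen and Okonkwo (Feb 12, 2007).
Castillo, Halvorsen and Okonkwo are each not a chapter member, so the next rule applies.
Among Castillo, Halvorsen and Okonkwo, by years in holy orders (higher first): Castillo (44 years) before Halvorsen (26 years) before Okonkwo (17 years).
Vasquez and Baptiste both have date of consecration or institution May 10, 2011, so the next rule applies.
Vasquez and Baptiste are each not a chapter member, so the next rule applies.
Among Vasquez and Baptiste, by years in holy orders (higher first): Vasquez (26 years) before Baptiste (5 years).
Full order: Whitfield, Mbeki, Takahashi, Adeyemi, Castillo, Halvorsen, Okonkwo, Vasquez, Baptiste.

Whitfield, Mbeki, Takahashi, Adeyemi, Castillo, Halvorsen, Okonkwo, Vasquez, Baptiste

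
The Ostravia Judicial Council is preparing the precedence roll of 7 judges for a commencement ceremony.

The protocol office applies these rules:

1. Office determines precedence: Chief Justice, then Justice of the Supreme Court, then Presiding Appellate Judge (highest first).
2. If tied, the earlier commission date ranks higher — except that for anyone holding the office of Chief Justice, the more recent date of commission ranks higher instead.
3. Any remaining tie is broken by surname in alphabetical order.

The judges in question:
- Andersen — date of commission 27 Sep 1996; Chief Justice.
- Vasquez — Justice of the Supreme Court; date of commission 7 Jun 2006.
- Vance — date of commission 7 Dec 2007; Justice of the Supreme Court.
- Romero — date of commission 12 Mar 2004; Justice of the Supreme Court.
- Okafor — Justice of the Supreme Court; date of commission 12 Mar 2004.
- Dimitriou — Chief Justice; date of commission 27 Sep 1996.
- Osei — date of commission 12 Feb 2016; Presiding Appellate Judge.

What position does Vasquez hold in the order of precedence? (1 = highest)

By office: Andersen and Dimitriou (Chief Justice); then Okafor, Romero, Vasquez and Vance (Justice of the Supreme Court); then Osei (Presiding Appellate Judge).
Andersen and Dimitriou both have date of commission 27 Sep 1996, so the next rule applies.
Among Andersen and Dimitriou, alphabetically by surname: Andersen before Dimitriou.
Among Okafor, Romero, Vasquez and Vance, by date of commission (earlier first): Okafor and Romero (12 Mar 2004) before Vasquez (7 Jun 2006) before Vance (7 Dec 2007).
Among Okafor and Romero, alphabetically by surname: Okafor before Romero.
Order: Andersen, Dimitriou, Okafor, Romero, Vasquez, Vance, Osei. So position 5.

5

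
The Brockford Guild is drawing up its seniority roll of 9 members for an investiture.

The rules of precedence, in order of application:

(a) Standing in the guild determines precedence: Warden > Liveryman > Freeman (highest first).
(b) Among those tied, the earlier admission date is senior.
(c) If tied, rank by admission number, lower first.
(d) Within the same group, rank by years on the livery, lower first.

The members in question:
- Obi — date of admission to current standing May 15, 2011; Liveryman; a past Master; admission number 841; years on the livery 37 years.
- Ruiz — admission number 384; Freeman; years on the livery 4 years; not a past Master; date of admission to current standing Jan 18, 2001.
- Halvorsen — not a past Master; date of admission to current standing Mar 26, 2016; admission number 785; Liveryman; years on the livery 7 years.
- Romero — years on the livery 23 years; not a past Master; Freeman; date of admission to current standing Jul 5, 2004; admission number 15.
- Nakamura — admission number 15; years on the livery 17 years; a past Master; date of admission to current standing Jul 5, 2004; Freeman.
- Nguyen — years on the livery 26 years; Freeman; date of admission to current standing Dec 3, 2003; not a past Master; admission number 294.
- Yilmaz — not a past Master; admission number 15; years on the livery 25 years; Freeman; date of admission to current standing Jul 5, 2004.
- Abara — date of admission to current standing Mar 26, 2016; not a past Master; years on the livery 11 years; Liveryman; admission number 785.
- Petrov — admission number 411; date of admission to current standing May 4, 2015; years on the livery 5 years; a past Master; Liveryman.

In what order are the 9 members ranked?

Obi, Petrov, Halvorsen, Abara, Ruiz, Nguyen, Nakamura, Romero, Yilmaz

By standing in the guild: Obi, Petrov, Halvorsen and Abara (Liveryman); then Ruiz, Nguyen, Nakamura, Romero and Yilmaz (Freeman).
Among Obi, Petrov, Halvorsen and Abara, by date of admission to current standing (earlier first): Obi (May 15, 2011) before Petrov (May 4, 2015) before Halvorsen and Abara (Mar 26, 2016).
Halvorsen and Abara both have admission number 785, so the next rule applies.
Among Halvorsen and Abara, by years on the livery (lower first): Halvorsen (7 years) before Abara (11 years).
Among Ruiz, Nguyen, Nakamura, Romero and Yilmaz, by date of admission to current standing (earlier first): Ruiz (Jan 18, 2001) before Nguyen (Dec 3, 2003) before Nakamura, Romero and Yilmaz (Jul 5, 2004).
Nakamura, Romero and Yilmaz all have admission number 15, so the next rule applies.
Among Nakamura, Romero and Yilmaz, by years on the livery (lower first): Nakamura (17 years) before Romero (23 years) before Yilmaz (25 years).
Full order: Obi, Petrov, Halvorsen, Abara, Ruiz, Nguyen, Nakamura, Romero, Yilmaz.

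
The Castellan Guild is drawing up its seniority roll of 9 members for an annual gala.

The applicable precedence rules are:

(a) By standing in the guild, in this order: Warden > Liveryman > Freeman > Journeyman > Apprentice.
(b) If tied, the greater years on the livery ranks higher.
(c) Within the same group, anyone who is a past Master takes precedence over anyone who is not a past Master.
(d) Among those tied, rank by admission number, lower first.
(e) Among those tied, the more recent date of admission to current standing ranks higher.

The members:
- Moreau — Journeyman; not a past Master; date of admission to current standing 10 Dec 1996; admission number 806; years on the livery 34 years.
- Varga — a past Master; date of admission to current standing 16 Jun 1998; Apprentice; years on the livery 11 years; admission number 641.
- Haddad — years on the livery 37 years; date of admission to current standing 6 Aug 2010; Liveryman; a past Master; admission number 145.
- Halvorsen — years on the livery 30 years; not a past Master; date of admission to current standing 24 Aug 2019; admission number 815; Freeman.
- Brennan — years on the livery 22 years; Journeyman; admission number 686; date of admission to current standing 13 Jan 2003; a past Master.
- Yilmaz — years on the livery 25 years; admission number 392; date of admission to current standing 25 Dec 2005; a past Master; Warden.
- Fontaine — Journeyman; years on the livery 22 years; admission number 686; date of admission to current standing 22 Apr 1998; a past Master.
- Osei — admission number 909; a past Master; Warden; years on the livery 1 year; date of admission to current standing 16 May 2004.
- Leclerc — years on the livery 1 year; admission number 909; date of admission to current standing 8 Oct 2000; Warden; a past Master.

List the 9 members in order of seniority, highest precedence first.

By standing in the guild: Yilmaz, Osei and Leclerc (Warden); then Haddad (Liveryman); then Halvorsen (Freeman); then Moreau, Brennan and Fontaine (Journeyman); then Varga (Apprentice).
Among Yilmaz, Osei and Leclerc, by years on the livery (higher first): Yilmaz (25 years) before Osei and Leclerc (1 year).
Osei and Leclerc are each a past Master, so the next rule applies.
Osei and Leclerc both have admission number 909, so the next rule applies.
Among Osei and Leclerc, by date of admission to current standing (later first): Osei (16 May 2004) before Leclerc (8 Oct 2000).
Among Moreau, Brennan and Fontaine, by years on the livery (higher first): Moreau (34 years) before Brennan and Fontaine (22 years).
Brennan and Fontaine are each a past Master, so the next rule applies.
Brennan and Fontaine both have admission number 686, so the next rule applies.
Among Brennan and Fontaine, by date of admission to current standing (later first): Brennan (13 Jan 2003) before Fontaine (22 Apr 1998).
Full order: Yilmaz, Osei, Leclerc, Haddad, Halvorsen, Moreau, Brennan, Fontaine, Varga.

Yilmaz, Osei, Leclerc, Haddad, Halvorsen, Moreau, Brennan, Fontaine, Varga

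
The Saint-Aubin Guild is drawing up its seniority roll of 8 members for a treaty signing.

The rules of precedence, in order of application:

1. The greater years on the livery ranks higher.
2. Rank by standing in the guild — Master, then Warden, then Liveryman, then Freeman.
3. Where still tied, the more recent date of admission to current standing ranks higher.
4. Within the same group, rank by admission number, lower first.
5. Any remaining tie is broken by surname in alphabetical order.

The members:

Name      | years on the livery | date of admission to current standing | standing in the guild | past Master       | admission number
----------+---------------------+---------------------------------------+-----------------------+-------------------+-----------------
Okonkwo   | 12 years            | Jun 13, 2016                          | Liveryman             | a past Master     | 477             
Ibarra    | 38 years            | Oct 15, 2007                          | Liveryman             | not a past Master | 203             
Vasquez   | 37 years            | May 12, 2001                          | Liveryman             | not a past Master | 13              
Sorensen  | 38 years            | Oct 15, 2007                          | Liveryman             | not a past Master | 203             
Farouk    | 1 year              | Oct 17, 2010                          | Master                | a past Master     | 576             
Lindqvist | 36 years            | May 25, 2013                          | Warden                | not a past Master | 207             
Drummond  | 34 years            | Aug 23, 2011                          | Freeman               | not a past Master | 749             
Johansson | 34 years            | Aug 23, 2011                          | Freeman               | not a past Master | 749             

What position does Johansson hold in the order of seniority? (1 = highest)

By years on the livery (higher first): Ibarra and Sorensen (both 38 years); then Vasquez (37 years); then Lindqvist (36 years); then Drummond and Johansson (both 34 years); then Okonkwo (12 years); then Farouk (1 year).
Ibarra and Sorensen are each Liveryman, so the next rule applies.
Ibarra and Sorensen both have date of admission to current standing Oct 15, 2007, so the next rule applies.
Ibarra and Sorensen both have admission number 203, so the next rule applies.
Among Ibarra and Sorensen, alphabetically by surname: Ibarra before Sorensen.
Drummond and Johansson are each Freeman, so the next rule applies.
Drummond and Johansson both have date of admission to current standing Aug 23, 2011, so the next rule applies.
Drummond and Johansson both have admission number 749, so the next rule applies.
Among Drummond and Johansson, alphabetically by surname: Drummond before Johansson.
Order: Ibarra, Sorensen, Vasquez, Lindqvist, Drummond, Johansson, Okonkwo, Farouk. So position 6.

6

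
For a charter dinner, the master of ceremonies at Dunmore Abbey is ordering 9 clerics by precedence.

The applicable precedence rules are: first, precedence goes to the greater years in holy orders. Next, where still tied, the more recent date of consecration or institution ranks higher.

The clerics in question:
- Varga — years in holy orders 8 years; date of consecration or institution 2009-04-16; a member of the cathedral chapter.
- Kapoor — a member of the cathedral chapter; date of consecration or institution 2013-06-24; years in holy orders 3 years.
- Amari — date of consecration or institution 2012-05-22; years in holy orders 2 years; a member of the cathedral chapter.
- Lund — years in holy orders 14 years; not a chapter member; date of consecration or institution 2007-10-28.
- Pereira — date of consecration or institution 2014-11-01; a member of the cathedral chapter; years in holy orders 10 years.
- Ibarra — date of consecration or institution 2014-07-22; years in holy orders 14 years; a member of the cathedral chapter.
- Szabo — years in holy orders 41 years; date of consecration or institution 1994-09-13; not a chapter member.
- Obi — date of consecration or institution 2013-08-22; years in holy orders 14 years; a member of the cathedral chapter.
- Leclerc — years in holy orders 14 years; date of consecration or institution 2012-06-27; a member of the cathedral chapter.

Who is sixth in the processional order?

By years in holy orders (higher first): Szabo (41 years); then Ibarra, Obi, Leclerc and Lund (each 14 years); then Pereira (10 years); then Varga (8 years); then Kapoor (3 years); then Amari (2 years).
Among Ibarra, Obi, Leclerc and Lund, by date of consecration or institution (later first): Ibarra (2014-07-22) before Obi (2013-08-22) before Leclerc (2012-06-27) before Lund (2007-10-28).
Order: Szabo, Ibarra, Obi, Leclerc, Lund, Pereira, Varga, Kapoor, Amari.

Pereira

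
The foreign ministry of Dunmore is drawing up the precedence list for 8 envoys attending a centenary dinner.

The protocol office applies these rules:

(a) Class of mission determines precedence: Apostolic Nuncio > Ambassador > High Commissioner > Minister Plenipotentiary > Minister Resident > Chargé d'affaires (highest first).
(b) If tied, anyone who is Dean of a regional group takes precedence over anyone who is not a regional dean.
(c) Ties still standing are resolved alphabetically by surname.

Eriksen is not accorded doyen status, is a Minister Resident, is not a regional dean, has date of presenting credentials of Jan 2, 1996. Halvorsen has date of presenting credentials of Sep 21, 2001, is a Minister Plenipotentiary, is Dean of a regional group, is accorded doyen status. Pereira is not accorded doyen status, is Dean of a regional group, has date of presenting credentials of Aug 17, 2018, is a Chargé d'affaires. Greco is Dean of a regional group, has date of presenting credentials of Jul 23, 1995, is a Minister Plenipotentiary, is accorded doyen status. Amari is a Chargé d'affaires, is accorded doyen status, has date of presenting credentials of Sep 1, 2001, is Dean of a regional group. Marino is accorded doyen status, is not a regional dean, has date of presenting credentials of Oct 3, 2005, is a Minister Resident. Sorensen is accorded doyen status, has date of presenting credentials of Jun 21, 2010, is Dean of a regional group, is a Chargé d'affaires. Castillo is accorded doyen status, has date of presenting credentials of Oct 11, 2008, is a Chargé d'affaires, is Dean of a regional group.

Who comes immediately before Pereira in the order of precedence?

Castillo

By class of mission: Greco and Halvorsen (Minister Plenipotentiary); then Eriksen and Marino (Minister Resident); then Amari, Castillo, Pereira and Sorensen (Chargé d'affaires).
Greco and Halvorsen are each Dean of a regional group, so the next rule applies.
Among Greco and Halvorsen, alphabetically by surname: Greco before Halvorsen.
Eriksen and Marino are each not a regional dean, so the next rule applies.
Among Eriksen and Marino, alphabetically by surname: Eriksen before Marino.
Amari, Castillo, Pereira and Sorensen are each Dean of a regional group, so the next rule applies.
Among Amari, Castillo, Pereira and Sorensen, alphabetically by surname: Amari before Castillo before Pereira before Sorensen.
Order: Greco, Halvorsen, Eriksen, Marino, Amari, Castillo, Pereira, Sorensen.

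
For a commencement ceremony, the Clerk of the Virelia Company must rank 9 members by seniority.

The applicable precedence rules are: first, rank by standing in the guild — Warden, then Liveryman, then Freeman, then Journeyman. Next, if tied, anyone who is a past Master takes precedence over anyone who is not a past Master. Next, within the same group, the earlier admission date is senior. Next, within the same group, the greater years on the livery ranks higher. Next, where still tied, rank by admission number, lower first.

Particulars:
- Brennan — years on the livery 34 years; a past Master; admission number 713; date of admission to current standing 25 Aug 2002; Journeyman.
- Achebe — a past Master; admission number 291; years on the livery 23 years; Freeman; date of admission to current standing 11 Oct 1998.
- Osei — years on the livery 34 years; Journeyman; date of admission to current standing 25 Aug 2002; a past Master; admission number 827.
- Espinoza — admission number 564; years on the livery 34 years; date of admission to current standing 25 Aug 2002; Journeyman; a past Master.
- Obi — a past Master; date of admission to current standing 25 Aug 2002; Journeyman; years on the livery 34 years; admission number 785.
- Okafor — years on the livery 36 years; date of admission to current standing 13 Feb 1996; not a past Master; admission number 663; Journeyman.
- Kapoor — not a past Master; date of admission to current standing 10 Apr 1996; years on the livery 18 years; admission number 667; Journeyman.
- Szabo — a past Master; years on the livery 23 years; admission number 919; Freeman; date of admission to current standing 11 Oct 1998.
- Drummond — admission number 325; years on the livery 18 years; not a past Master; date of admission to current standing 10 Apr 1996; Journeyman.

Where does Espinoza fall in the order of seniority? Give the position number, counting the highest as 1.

3

By standing in the guild: Achebe and Szabo (Freeman); then Espinoza, Brennan, Obi, Osei, Okafor, Drummond and Kapoor (Journeyman).
Achebe and Szabo are each a past Master, so the next rule applies.
Achebe and Szabo both have date of admission to current standing 11 Oct 1998, so the next rule applies.
Achebe and Szabo both have years on the livery 23 years, so the next rule applies.
Among Achebe and Szabo, by admission number (lower first): Achebe (291) before Szabo (919).
Among Espinoza, Brennan, Obi, Osei, Okafor, Drummond and Kapoor, a past Master before not a past Master: Espinoza, Brennan, Obi and Osei (a past Master) before Okafor, Drummond and Kapoor (not a past Master).
Espinoza, Brennan, Obi and Osei all have date of admission to current standing 25 Aug 2002, so the next rule applies.
Espinoza, Brennan, Obi and Osei all have years on the livery 34 years, so the next rule applies.
Among Espinoza, Brennan, Obi and Osei, by admission number (lower first): Espinoza (564) before Brennan (713) before Obi (785) before Osei (827).
Among Okafor, Drummond and Kapoor, by date of admission to current standing (earlier first): Okafor (13 Feb 1996) before Drummond and Kapoor (10 Apr 1996).
Drummond and Kapoor both have years on the livery 18 years, so the next rule applies.
Among Drummond and Kapoor, by admission number (lower first): Drummond (325) before Kapoor (667).
Order: Achebe, Szabo, Espinoza, Brennan, Obi, Osei, Okafor, Drummond, Kapoor. So position 3.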